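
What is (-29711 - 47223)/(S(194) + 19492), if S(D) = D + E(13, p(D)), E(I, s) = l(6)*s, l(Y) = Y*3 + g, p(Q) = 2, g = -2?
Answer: -38467/9859 ≈ -3.9017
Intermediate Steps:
l(Y) = -2 + 3*Y (l(Y) = Y*3 - 2 = 3*Y - 2 = -2 + 3*Y)
E(I, s) = 16*s (E(I, s) = (-2 + 3*6)*s = (-2 + 18)*s = 16*s)
S(D) = 32 + D (S(D) = D + 16*2 = D + 32 = 32 + D)
(-29711 - 47223)/(S(194) + 19492) = (-29711 - 47223)/((32 + 194) + 19492) = -76934/(226 + 19492) = -76934/19718 = -76934*1/19718 = -38467/9859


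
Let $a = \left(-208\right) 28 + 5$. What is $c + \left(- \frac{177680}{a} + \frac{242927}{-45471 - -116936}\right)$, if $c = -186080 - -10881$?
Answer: $- \frac{72843239743752}{415854835} \approx -1.7517 \cdot 10^{5}$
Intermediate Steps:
$a = -5819$ ($a = -5824 + 5 = -5819$)
$c = -175199$ ($c = -186080 + 10881 = -175199$)
$c + \left(- \frac{177680}{a} + \frac{242927}{-45471 - -116936}\right) = -175199 + \left(- \frac{177680}{-5819} + \frac{242927}{-45471 - -116936}\right) = -175199 + \left(\left(-177680\right) \left(- \frac{1}{5819}\right) + \frac{242927}{-45471 + 116936}\right) = -175199 + \left(\frac{177680}{5819} + \frac{242927}{71465}\right) = -175199 + \frac{14111493413}{415854835} = - \frac{72843239743752}{415854835}$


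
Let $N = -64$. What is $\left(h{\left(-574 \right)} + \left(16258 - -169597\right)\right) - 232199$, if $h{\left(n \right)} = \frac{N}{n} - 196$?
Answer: $- \frac{13356948}{287} \approx -46540.0$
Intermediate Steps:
$h{\left(n \right)} = -196 - \frac{64}{n}$ ($h{\left(n \right)} = - \frac{64}{n} - 196 = -196 - \frac{64}{n}$)
$\left(h{\left(-574 \right)} + \left(16258 - -169597\right)\right) - 232199 = \left(\left(-196 - \frac{64}{-574}\right) + \left(16258 - -169597\right)\right) - 232199 = \left(\left(-196 - - \frac{32}{287}\right) + \left(16258 + 169597\right)\right) - 232199 = \left(\left(-196 + \frac{32}{287}\right) + 185855\right) - 232199 = \left(- \frac{56220}{287} + 185855\right) - 232199 = \frac{53284165}{287} - 232199 = - \frac{13356948}{287}$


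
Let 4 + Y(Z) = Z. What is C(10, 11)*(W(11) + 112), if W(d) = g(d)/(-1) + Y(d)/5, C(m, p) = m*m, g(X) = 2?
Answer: 11140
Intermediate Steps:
Y(Z) = -4 + Z
C(m, p) = m²
W(d) = -14/5 + d/5 (W(d) = 2/(-1) + (-4 + d)/5 = 2*(-1) + (-4 + d)*(⅕) = -2 + (-⅘ + d/5) = -14/5 + d/5)
C(10, 11)*(W(11) + 112) = 10²*((-14/5 + (⅕)*11) + 112) = 100*((-14/5 + 11/5) + 112) = 100*(-⅗ + 112) = 100*(557/5) = 11140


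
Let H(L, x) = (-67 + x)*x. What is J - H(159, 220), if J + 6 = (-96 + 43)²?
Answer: -30857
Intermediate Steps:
J = 2803 (J = -6 + (-96 + 43)² = -6 + (-53)² = -6 + 2809 = 2803)
H(L, x) = x*(-67 + x)
J - H(159, 220) = 2803 - 220*(-67 + 220) = 2803 - 220*153 = 2803 - 1*33660 = 2803 - 33660 = -30857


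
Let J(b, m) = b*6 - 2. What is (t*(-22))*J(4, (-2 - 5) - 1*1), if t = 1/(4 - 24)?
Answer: 121/5 ≈ 24.200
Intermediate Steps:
J(b, m) = -2 + 6*b (J(b, m) = 6*b - 2 = -2 + 6*b)
t = -1/20 (t = 1/(-20) = -1/20 ≈ -0.050000)
(t*(-22))*J(4, (-2 - 5) - 1*1) = (-1/20*(-22))*(-2 + 6*4) = 11*(-2 + 24)/10 = (11/10)*22 = 121/5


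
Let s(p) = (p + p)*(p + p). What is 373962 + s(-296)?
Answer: 724426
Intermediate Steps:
s(p) = 4*p**2 (s(p) = (2*p)*(2*p) = 4*p**2)
373962 + s(-296) = 373962 + 4*(-296)**2 = 373962 + 4*87616 = 373962 + 350464 = 724426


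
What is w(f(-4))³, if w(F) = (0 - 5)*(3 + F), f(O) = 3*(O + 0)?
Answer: 91125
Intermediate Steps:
f(O) = 3*O
w(F) = -15 - 5*F (w(F) = -5*(3 + F) = -15 - 5*F)
w(f(-4))³ = (-15 - 15*(-4))³ = (-15 - 5*(-12))³ = (-15 + 60)³ = 45³ = 91125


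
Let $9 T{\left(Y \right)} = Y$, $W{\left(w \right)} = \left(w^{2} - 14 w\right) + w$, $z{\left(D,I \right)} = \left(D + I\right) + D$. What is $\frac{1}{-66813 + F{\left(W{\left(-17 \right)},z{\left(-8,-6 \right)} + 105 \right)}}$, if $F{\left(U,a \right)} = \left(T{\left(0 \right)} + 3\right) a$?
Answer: $- \frac{1}{66564} \approx -1.5023 \cdot 10^{-5}$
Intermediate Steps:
$z{\left(D,I \right)} = I + 2 D$
$W{\left(w \right)} = w^{2} - 13 w$
$T{\left(Y \right)} = \frac{Y}{9}$
$F{\left(U,a \right)} = 3 a$ ($F{\left(U,a \right)} = \left(\frac{1}{9} \cdot 0 + 3\right) a = \left(0 + 3\right) a = 3 a$)
$\frac{1}{-66813 + F{\left(W{\left(-17 \right)},z{\left(-8,-6 \right)} + 105 \right)}} = \frac{1}{-66813 + 3 \left(\left(-6 + 2 \left(-8\right)\right) + 105\right)} = \frac{1}{-66813 + 3 \left(\left(-6 - 16\right) + 105\right)} = \frac{1}{-66813 + 3 \left(-22 + 105\right)} = \frac{1}{-66813 + 3 \cdot 83} = \frac{1}{-66813 + 249} = \frac{1}{-66564} = - \frac{1}{66564}$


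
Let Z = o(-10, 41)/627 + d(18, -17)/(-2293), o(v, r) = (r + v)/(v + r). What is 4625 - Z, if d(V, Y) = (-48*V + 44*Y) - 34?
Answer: 6648379040/1437711 ≈ 4624.3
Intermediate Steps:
o(v, r) = 1 (o(v, r) = (r + v)/(r + v) = 1)
d(V, Y) = -34 - 48*V + 44*Y
Z = 1034335/1437711 (Z = 1/627 + (-34 - 48*18 + 44*(-17))/(-2293) = 1*(1/627) + (-34 - 864 - 748)*(-1/2293) = 1/627 - 1646*(-1/2293) = 1/627 + 1646/2293 = 1034335/1437711 ≈ 0.71943)
4625 - Z = 4625 - 1*1034335/1437711 = 4625 - 1034335/1437711 = 6648379040/1437711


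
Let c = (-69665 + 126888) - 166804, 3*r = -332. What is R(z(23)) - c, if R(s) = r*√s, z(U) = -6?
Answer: 109581 - 332*I*√6/3 ≈ 1.0958e+5 - 271.08*I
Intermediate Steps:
r = -332/3 (r = (⅓)*(-332) = -332/3 ≈ -110.67)
R(s) = -332*√s/3
c = -109581 (c = 57223 - 166804 = -109581)
R(z(23)) - c = -332*I*√6/3 - 1*(-109581) = -332*I*√6/3 + 109581 = 109581 - 332*I*√6/3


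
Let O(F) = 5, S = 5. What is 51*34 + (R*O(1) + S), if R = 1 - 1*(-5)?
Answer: 1769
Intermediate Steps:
R = 6 (R = 1 + 5 = 6)
51*34 + (R*O(1) + S) = 51*34 + (6*5 + 5) = 1734 + (30 + 5) = 1734 + 35 = 1769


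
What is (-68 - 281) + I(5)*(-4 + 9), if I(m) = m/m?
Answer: -344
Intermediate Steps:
I(m) = 1
(-68 - 281) + I(5)*(-4 + 9) = (-68 - 281) + 1*(-4 + 9) = -349 + 1*5 = -349 + 5 = -344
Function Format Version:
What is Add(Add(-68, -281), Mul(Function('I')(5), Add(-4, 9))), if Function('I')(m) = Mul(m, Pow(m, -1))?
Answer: -344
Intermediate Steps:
Function('I')(m) = 1
Add(Add(-68, -281), Mul(Function('I')(5), Add(-4, 9))) = Add(Add(-68, -281), Mul(1, Add(-4, 9))) = Add(-349, Mul(1, 5)) = Add(-349, 5) = -344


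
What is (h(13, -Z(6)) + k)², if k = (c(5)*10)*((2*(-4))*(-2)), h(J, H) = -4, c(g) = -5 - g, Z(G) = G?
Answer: 2572816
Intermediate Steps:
k = -1600 (k = ((-5 - 1*5)*10)*((2*(-4))*(-2)) = ((-5 - 5)*10)*(-8*(-2)) = -10*10*16 = -100*16 = -1600)
(h(13, -Z(6)) + k)² = (-4 - 1600)² = (-1604)² = 2572816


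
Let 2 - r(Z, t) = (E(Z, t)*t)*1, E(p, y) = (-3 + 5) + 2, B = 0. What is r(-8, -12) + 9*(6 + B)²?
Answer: 374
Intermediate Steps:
E(p, y) = 4 (E(p, y) = 2 + 2 = 4)
r(Z, t) = 2 - 4*t
r(-8, -12) + 9*(6 + B)² = (2 - 4*(-12)) + 9*(6 + 0)² = (2 + 48) + 9*6² = 50 + 9*36 = 50 + 324 = 374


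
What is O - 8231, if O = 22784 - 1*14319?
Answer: 234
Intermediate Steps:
O = 8465 (O = 22784 - 14319 = 8465)
O - 8231 = 8465 - 8231 = 234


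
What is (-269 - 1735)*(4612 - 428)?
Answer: -8384736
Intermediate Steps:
(-269 - 1735)*(4612 - 428) = -2004*4184 = -8384736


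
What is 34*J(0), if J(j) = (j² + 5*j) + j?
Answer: 0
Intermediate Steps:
J(j) = j² + 6*j
34*J(0) = 34*(0*(6 + 0)) = 34*(0*6) = 34*0 = 0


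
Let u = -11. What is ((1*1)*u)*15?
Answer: -165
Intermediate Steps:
((1*1)*u)*15 = ((1*1)*(-11))*15 = (1*(-11))*15 = -11*15 = -165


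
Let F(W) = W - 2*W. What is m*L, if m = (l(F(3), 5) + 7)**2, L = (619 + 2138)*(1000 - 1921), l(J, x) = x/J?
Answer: -72226048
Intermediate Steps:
F(W) = -W (F(W) = W - 2*W = -W)
L = -2539197 (L = 2757*(-921) = -2539197)
m = 256/9 (m = (5/((-1*3)) + 7)**2 = (5/(-3) + 7)**2 = (5*(-1/3) + 7)**2 = (-5/3 + 7)**2 = (16/3)**2 = 256/9 ≈ 28.444)
m*L = (256/9)*(-2539197) = -72226048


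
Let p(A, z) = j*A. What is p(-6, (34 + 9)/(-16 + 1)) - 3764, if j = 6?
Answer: -3800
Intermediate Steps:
p(A, z) = 6*A
p(-6, (34 + 9)/(-16 + 1)) - 3764 = 6*(-6) - 3764 = -36 - 3764 = -3800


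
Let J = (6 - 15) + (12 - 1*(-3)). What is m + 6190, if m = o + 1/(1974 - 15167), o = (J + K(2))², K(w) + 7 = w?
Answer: 81677862/13193 ≈ 6191.0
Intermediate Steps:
K(w) = -7 + w
J = 6 (J = -9 + (12 + 3) = -9 + 15 = 6)
o = 1 (o = (6 + (-7 + 2))² = (6 - 5)² = 1² = 1)
m = 13192/13193 (m = 1 + 1/(1974 - 15167) = 1 + 1/(-13193) = 1 - 1/13193 = 13192/13193 ≈ 0.99992)
m + 6190 = 13192/13193 + 6190 = 81677862/13193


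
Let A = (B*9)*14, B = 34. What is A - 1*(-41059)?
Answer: 45343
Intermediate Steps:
A = 4284 (A = (34*9)*14 = 306*14 = 4284)
A - 1*(-41059) = 4284 - 1*(-41059) = 4284 + 41059 = 45343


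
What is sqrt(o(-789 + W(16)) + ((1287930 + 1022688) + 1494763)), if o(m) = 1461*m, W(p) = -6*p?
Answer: 2*sqrt(628099) ≈ 1585.1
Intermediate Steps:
sqrt(o(-789 + W(16)) + ((1287930 + 1022688) + 1494763)) = sqrt(1461*(-789 - 6*16) + ((1287930 + 1022688) + 1494763)) = sqrt(1461*(-789 - 96) + (2310618 + 1494763)) = sqrt(1461*(-885) + 3805381) = sqrt(-1292985 + 3805381) = sqrt(2512396) = 2*sqrt(628099)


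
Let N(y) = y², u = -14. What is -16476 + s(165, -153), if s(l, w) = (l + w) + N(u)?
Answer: -16268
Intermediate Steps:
s(l, w) = 196 + l + w (s(l, w) = (l + w) + (-14)² = (l + w) + 196 = 196 + l + w)
-16476 + s(165, -153) = -16476 + (196 + 165 - 153) = -16476 + 208 = -16268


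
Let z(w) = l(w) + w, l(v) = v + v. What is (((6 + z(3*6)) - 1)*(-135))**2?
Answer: 63441225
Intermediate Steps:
l(v) = 2*v
z(w) = 3*w (z(w) = 2*w + w = 3*w)
(((6 + z(3*6)) - 1)*(-135))**2 = (((6 + 3*(3*6)) - 1)*(-135))**2 = (((6 + 3*18) - 1)*(-135))**2 = (((6 + 54) - 1)*(-135))**2 = ((60 - 1)*(-135))**2 = (59*(-135))**2 = (-7965)**2 = 63441225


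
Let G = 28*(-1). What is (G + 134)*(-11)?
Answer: -1166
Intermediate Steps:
G = -28
(G + 134)*(-11) = (-28 + 134)*(-11) = 106*(-11) = -1166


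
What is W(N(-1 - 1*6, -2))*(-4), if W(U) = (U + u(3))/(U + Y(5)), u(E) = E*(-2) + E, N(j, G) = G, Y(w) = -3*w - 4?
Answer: -20/21 ≈ -0.95238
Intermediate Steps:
Y(w) = -4 - 3*w
u(E) = -E (u(E) = -2*E + E = -E)
W(U) = (-3 + U)/(-19 + U) (W(U) = (U - 1*3)/(U + (-4 - 3*5)) = (U - 3)/(U + (-4 - 15)) = (-3 + U)/(U - 19) = (-3 + U)/(-19 + U))
W(N(-1 - 1*6, -2))*(-4) = ((-3 - 2)/(-19 - 2))*(-4) = (-5/(-21))*(-4) = -1/21*(-5)*(-4) = (5/21)*(-4) = -20/21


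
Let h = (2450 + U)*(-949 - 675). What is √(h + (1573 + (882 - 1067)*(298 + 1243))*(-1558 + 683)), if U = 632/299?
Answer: 2*√5455489672542/299 ≈ 15623.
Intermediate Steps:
U = 632/299 (U = 632*(1/299) = 632/299 ≈ 2.1137)
h = -1190687568/299 (h = (2450 + 632/299)*(-949 - 675) = (733182/299)*(-1624) = -1190687568/299 ≈ -3.9822e+6)
√(h + (1573 + (882 - 1067)*(298 + 1243))*(-1558 + 683)) = √(-1190687568/299 + (1573 + (882 - 1067)*(298 + 1243))*(-1558 + 683)) = √(-1190687568/299 + (1573 - 185*1541)*(-875)) = √(-1190687568/299 + (1573 - 285085)*(-875)) = √(-1190687568/299 - 283512*(-875)) = √(-1190687568/299 + 248073000) = √(72983139432/299) = 2*√5455489672542/299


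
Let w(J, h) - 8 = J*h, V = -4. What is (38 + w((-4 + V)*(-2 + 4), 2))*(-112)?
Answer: -1568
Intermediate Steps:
w(J, h) = 8 + J*h
(38 + w((-4 + V)*(-2 + 4), 2))*(-112) = (38 + (8 + ((-4 - 4)*(-2 + 4))*2))*(-112) = (38 + (8 - 8*2*2))*(-112) = (38 + (8 - 16*2))*(-112) = (38 + (8 - 32))*(-112) = (38 - 24)*(-112) = 14*(-112) = -1568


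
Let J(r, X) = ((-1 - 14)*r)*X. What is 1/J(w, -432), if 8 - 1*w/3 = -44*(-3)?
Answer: -1/2410560 ≈ -4.1484e-7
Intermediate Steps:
w = -372 (w = 24 - (-132)*(-3) = 24 - 3*132 = 24 - 396 = -372)
J(r, X) = -15*X*r (J(r, X) = (-15*r)*X = -15*X*r)
1/J(w, -432) = 1/(-15*(-432)*(-372)) = 1/(-2410560) = -1/2410560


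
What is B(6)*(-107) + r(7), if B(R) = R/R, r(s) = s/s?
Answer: -106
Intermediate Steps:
r(s) = 1
B(R) = 1
B(6)*(-107) + r(7) = 1*(-107) + 1 = -107 + 1 = -106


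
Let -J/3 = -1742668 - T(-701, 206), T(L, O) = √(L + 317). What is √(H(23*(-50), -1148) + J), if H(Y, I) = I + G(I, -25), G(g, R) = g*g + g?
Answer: 2*√(1635903 + 6*I*√6) ≈ 2558.0 + 0.011491*I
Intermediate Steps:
T(L, O) = √(317 + L)
J = 5228004 + 24*I*√6 (J = -3*(-1742668 - √(317 - 701)) = -3*(-1742668 - √(-384)) = -3*(-1742668 - 8*I*√6) = 5228004 + 24*I*√6 ≈ 5.228e+6 + 58.788*I)
G(g, R) = g + g² (G(g, R) = g² + g = g + g²)
H(Y, I) = I + I*(1 + I)
√(H(23*(-50), -1148) + J) = √(-1148*(2 - 1148) + (5228004 + 24*I*√6)) = √(-1148*(-1146) + (5228004 + 24*I*√6)) = √(1315608 + (5228004 + 24*I*√6)) = √(6543612 + 24*I*√6)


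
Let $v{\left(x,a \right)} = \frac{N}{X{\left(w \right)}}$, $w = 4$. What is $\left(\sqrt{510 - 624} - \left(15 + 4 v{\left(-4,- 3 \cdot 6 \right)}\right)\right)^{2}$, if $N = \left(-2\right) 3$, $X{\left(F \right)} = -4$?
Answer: $\left(21 - i \sqrt{114}\right)^{2} \approx 327.0 - 448.44 i$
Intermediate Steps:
$N = -6$
$v{\left(x,a \right)} = \frac{3}{2}$ ($v{\left(x,a \right)} = - \frac{6}{-4} = \left(-6\right) \left(- \frac{1}{4}\right) = \frac{3}{2}$)
$\left(\sqrt{510 - 624} - \left(15 + 4 v{\left(-4,- 3 \cdot 6 \right)}\right)\right)^{2} = \left(\sqrt{510 - 624} - 21\right)^{2} = \left(\sqrt{-114} - 21\right)^{2} = \left(i \sqrt{114} - 21\right)^{2} = \left(-21 + i \sqrt{114}\right)^{2}$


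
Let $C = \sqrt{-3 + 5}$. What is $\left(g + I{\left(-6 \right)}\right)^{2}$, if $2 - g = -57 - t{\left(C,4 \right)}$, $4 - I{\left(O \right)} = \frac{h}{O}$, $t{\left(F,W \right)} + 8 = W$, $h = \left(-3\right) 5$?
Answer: $\frac{12769}{4} \approx 3192.3$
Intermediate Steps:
$C = \sqrt{2} \approx 1.4142$
$h = -15$
$t{\left(F,W \right)} = -8 + W$
$I{\left(O \right)} = 4 + \frac{15}{O}$ ($I{\left(O \right)} = 4 - - \frac{15}{O} = 4 + \frac{15}{O}$)
$g = 55$ ($g = 2 - \left(-57 - \left(-8 + 4\right)\right) = 2 - \left(-57 - -4\right) = 2 - \left(-57 + 4\right) = 2 - -53 = 2 + 53 = 55$)
$\left(g + I{\left(-6 \right)}\right)^{2} = \left(55 + \left(4 + \frac{15}{-6}\right)\right)^{2} = \left(55 + \left(4 + 15 \left(- \frac{1}{6}\right)\right)\right)^{2} = \left(55 + \left(4 - \frac{5}{2}\right)\right)^{2} = \left(55 + \frac{3}{2}\right)^{2} = \left(\frac{113}{2}\right)^{2} = \frac{12769}{4}$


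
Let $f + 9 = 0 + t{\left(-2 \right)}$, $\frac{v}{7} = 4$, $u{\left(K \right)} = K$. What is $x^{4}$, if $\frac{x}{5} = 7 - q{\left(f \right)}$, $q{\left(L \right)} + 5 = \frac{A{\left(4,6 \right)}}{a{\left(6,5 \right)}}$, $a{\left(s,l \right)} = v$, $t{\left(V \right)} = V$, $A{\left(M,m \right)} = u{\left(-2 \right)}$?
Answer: $\frac{509831700625}{38416} \approx 1.3271 \cdot 10^{7}$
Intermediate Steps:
$A{\left(M,m \right)} = -2$
$v = 28$ ($v = 7 \cdot 4 = 28$)
$a{\left(s,l \right)} = 28$
$f = -11$ ($f = -9 + \left(0 - 2\right) = -9 - 2 = -11$)
$q{\left(L \right)} = - \frac{71}{14}$ ($q{\left(L \right)} = -5 - \frac{2}{28} = -5 - \frac{1}{14} = - \frac{71}{14}$)
$x = \frac{845}{14}$ ($x = 5 \left(7 - - \frac{71}{14}\right) = 5 \left(7 + \frac{71}{14}\right) = 5 \cdot \frac{169}{14} = \frac{845}{14} \approx 60.357$)
$x^{4} = \left(\frac{845}{14}\right)^{4} = \frac{509831700625}{38416}$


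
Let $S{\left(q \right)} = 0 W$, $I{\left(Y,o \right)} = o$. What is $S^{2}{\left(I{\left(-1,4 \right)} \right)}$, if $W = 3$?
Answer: $0$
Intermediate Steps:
$S{\left(q \right)} = 0$ ($S{\left(q \right)} = 0 \cdot 3 = 0$)
$S^{2}{\left(I{\left(-1,4 \right)} \right)} = 0^{2} = 0$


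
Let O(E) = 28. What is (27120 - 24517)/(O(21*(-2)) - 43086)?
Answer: -2603/43058 ≈ -0.060453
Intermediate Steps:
(27120 - 24517)/(O(21*(-2)) - 43086) = (27120 - 24517)/(28 - 43086) = 2603/(-43058) = 2603*(-1/43058) = -2603/43058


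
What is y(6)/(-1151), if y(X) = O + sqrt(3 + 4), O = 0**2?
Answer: -sqrt(7)/1151 ≈ -0.0022987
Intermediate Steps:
O = 0
y(X) = sqrt(7) (y(X) = 0 + sqrt(3 + 4) = 0 + sqrt(7) = sqrt(7))
y(6)/(-1151) = sqrt(7)/(-1151) = sqrt(7)*(-1/1151) = -sqrt(7)/1151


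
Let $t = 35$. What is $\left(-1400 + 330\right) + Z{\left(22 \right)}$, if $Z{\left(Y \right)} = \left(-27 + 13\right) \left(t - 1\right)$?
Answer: $-1546$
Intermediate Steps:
$Z{\left(Y \right)} = -476$ ($Z{\left(Y \right)} = \left(-27 + 13\right) \left(35 - 1\right) = \left(-14\right) 34 = -476$)
$\left(-1400 + 330\right) + Z{\left(22 \right)} = \left(-1400 + 330\right) - 476 = -1070 - 476 = -1546$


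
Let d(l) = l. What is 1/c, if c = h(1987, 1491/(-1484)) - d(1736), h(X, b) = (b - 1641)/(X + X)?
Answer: -842488/1462907273 ≈ -0.00057590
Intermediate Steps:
h(X, b) = (-1641 + b)/(2*X) (h(X, b) = (-1641 + b)/((2*X)) = (-1641 + b)*(1/(2*X)) = (-1641 + b)/(2*X))
c = -1462907273/842488 (c = (½)*(-1641 + 1491/(-1484))/1987 - 1*1736 = (½)*(1/1987)*(-1641 + 1491*(-1/1484)) - 1736 = (½)*(1/1987)*(-1641 - 213/212) - 1736 = (½)*(1/1987)*(-348105/212) - 1736 = -348105/842488 - 1736 = -1462907273/842488 ≈ -1736.4)
1/c = 1/(-1462907273/842488) = -842488/1462907273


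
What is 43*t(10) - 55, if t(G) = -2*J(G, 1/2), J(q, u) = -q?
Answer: 805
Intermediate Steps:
t(G) = 2*G (t(G) = -(-2)*G = 2*G)
43*t(10) - 55 = 43*(2*10) - 55 = 43*20 - 55 = 860 - 55 = 805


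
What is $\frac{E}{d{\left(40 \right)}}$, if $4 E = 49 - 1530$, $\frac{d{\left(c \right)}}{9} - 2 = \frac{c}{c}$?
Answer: $- \frac{1481}{108} \approx -13.713$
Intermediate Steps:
$d{\left(c \right)} = 27$ ($d{\left(c \right)} = 18 + 9 \frac{c}{c} = 18 + 9 \cdot 1 = 18 + 9 = 27$)
$E = - \frac{1481}{4}$ ($E = \frac{49 - 1530}{4} = \frac{1}{4} \left(-1481\right) = - \frac{1481}{4} \approx -370.25$)
$\frac{E}{d{\left(40 \right)}} = - \frac{1481}{4 \cdot 27} = \left(- \frac{1481}{4}\right) \frac{1}{27} = - \frac{1481}{108}$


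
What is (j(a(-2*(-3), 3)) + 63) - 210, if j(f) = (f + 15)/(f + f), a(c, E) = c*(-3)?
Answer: -1763/12 ≈ -146.92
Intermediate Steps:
a(c, E) = -3*c
j(f) = (15 + f)/(2*f) (j(f) = (15 + f)/((2*f)) = (15 + f)*(1/(2*f)) = (15 + f)/(2*f))
(j(a(-2*(-3), 3)) + 63) - 210 = ((15 - (-6)*(-3))/(2*((-(-6)*(-3)))) + 63) - 210 = ((15 - 3*6)/(2*((-3*6))) + 63) - 210 = ((½)*(15 - 18)/(-18) + 63) - 210 = ((½)*(-1/18)*(-3) + 63) - 210 = (1/12 + 63) - 210 = 757/12 - 210 = -1763/12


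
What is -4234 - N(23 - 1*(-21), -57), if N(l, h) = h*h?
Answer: -7483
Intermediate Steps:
N(l, h) = h²
-4234 - N(23 - 1*(-21), -57) = -4234 - 1*(-57)² = -4234 - 1*3249 = -4234 - 3249 = -7483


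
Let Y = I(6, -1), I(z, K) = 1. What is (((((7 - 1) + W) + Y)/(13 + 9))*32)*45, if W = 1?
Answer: 5760/11 ≈ 523.64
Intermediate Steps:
Y = 1
(((((7 - 1) + W) + Y)/(13 + 9))*32)*45 = (((((7 - 1) + 1) + 1)/(13 + 9))*32)*45 = ((((6 + 1) + 1)/22)*32)*45 = (((7 + 1)*(1/22))*32)*45 = ((8*(1/22))*32)*45 = ((4/11)*32)*45 = (128/11)*45 = 5760/11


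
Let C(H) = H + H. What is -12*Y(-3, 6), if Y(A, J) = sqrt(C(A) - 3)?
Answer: -36*I ≈ -36.0*I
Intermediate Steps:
C(H) = 2*H
Y(A, J) = sqrt(-3 + 2*A) (Y(A, J) = sqrt(2*A - 3) = sqrt(-3 + 2*A))
-12*Y(-3, 6) = -12*sqrt(-3 + 2*(-3)) = -12*sqrt(-3 - 6) = -36*I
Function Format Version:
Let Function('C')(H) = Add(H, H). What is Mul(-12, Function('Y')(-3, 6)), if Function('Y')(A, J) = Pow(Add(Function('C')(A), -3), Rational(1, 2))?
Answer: Mul(-36, I) ≈ Mul(-36.000, I)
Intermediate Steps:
Function('C')(H) = Mul(2, H)
Function('Y')(A, J) = Pow(Add(-3, Mul(2, A)), Rational(1, 2)) (Function('Y')(A, J) = Pow(Add(Mul(2, A), -3), Rational(1, 2)) = Pow(Add(-3, Mul(2, A)), Rational(1, 2)))
Mul(-12, Function('Y')(-3, 6)) = Mul(-12, Pow(Add(-3, Mul(2, -3)), Rational(1, 2))) = Mul(-12, Pow(Add(-3, -6), Rational(1, 2))) = Mul(-12, Pow(-9, Rational(1, 2))) = Mul(-12, Mul(3, I)) = Mul(-36, I)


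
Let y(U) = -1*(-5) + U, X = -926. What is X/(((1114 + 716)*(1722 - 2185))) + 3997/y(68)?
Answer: 3657328/66795 ≈ 54.755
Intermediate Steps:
y(U) = 5 + U
X/(((1114 + 716)*(1722 - 2185))) + 3997/y(68) = -926*1/((1114 + 716)*(1722 - 2185)) + 3997/(5 + 68) = -926/(1830*(-463)) + 3997/73 = -926/(-847290) + 3997*(1/73) = -926*(-1/847290) + 3997/73 = 1/915 + 3997/73 = 3657328/66795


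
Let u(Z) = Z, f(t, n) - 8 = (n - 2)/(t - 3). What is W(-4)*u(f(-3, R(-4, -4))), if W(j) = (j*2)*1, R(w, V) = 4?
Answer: -184/3 ≈ -61.333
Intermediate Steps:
f(t, n) = 8 + (-2 + n)/(-3 + t) (f(t, n) = 8 + (n - 2)/(t - 3) = 8 + (-2 + n)/(-3 + t))
W(j) = 2*j (W(j) = (2*j)*1 = 2*j)
W(-4)*u(f(-3, R(-4, -4))) = (2*(-4))*((-26 + 4 + 8*(-3))/(-3 - 3)) = -8*(-26 + 4 - 24)/(-6) = -(-4)*(-46)/3 = -8*23/3 = -184/3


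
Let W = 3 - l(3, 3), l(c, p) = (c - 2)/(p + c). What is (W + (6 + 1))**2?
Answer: 3481/36 ≈ 96.694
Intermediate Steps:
l(c, p) = (-2 + c)/(c + p)
W = 17/6 (W = 3 - (-2 + 3)/(3 + 3) = 3 - 1/6 = 17/6 ≈ 2.8333)
(W + (6 + 1))**2 = (17/6 + (6 + 1))**2 = (17/6 + 7)**2 = (59/6)**2 = 3481/36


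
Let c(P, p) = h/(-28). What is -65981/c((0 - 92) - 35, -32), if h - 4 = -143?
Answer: -1847468/139 ≈ -13291.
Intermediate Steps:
h = -139 (h = 4 - 143 = -139)
c(P, p) = 139/28 (c(P, p) = -139/(-28) = -139*(-1/28) = 139/28)
-65981/c((0 - 92) - 35, -32) = -65981/139/28 = -65981*28/139 = -1847468/139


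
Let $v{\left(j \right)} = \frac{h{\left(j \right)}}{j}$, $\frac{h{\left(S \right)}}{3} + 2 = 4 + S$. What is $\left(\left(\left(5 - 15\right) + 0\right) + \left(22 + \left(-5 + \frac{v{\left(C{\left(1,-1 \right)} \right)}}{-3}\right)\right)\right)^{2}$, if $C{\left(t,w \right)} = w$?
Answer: $64$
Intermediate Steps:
$h{\left(S \right)} = 6 + 3 S$ ($h{\left(S \right)} = -6 + 3 \left(4 + S\right) = -6 + \left(12 + 3 S\right) = 6 + 3 S$)
$v{\left(j \right)} = \frac{6 + 3 j}{j}$
$\left(\left(\left(5 - 15\right) + 0\right) + \left(22 + \left(-5 + \frac{v{\left(C{\left(1,-1 \right)} \right)}}{-3}\right)\right)\right)^{2} = \left(\left(\left(5 - 15\right) + 0\right) + \left(22 - \left(5 - \frac{3 + \frac{6}{-1}}{-3}\right)\right)\right)^{2} = \left(\left(-10 + 0\right) + \left(22 - \left(5 - \left(3 + 6 \left(-1\right)\right) \left(- \frac{1}{3}\right)\right)\right)\right)^{2} = \left(-10 + \left(22 - \left(5 - \left(3 - 6\right) \left(- \frac{1}{3}\right)\right)\right)\right)^{2} = \left(-10 + \left(22 - 4\right)\right)^{2} = \left(-10 + 18\right)^{2} = 8^{2} = 64$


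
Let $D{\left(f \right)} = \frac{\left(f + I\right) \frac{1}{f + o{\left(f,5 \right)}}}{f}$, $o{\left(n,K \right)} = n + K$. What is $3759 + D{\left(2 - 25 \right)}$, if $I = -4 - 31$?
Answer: $\frac{3544679}{943} \approx 3758.9$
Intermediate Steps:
$o{\left(n,K \right)} = K + n$
$I = -35$
$D{\left(f \right)} = \frac{-35 + f}{f \left(5 + 2 f\right)}$ ($D{\left(f \right)} = \frac{\left(f - 35\right) \frac{1}{f + \left(5 + f\right)}}{f} = \frac{\left(-35 + f\right) \frac{1}{5 + 2 f}}{f} = \frac{\frac{1}{5 + 2 f} \left(-35 + f\right)}{f} = \frac{-35 + f}{f \left(5 + 2 f\right)}$)
$3759 + D{\left(2 - 25 \right)} = 3759 + \frac{-35 + \left(2 - 25\right)}{\left(2 - 25\right) \left(5 + 2 \left(2 - 25\right)\right)} = 3759 + \frac{-35 - 23}{\left(-23\right) \left(5 + 2 \left(-23\right)\right)} = 3759 - \frac{1}{23} \frac{1}{5 - 46} \left(-58\right) = 3759 - \frac{1}{23} \frac{1}{-41} \left(-58\right) = 3759 - \left(- \frac{1}{943}\right) \left(-58\right) = 3759 - \frac{58}{943} = \frac{3544679}{943}$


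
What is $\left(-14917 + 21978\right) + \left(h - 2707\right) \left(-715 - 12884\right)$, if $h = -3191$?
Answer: $80213963$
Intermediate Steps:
$\left(-14917 + 21978\right) + \left(h - 2707\right) \left(-715 - 12884\right) = \left(-14917 + 21978\right) + \left(-3191 - 2707\right) \left(-715 - 12884\right) = 7061 - -80206902 = 7061 + 80206902 = 80213963$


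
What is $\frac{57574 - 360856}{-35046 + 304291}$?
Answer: $- \frac{303282}{269245} \approx -1.1264$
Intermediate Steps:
$\frac{57574 - 360856}{-35046 + 304291} = - \frac{303282}{269245}$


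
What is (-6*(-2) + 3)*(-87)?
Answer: -1305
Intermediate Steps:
(-6*(-2) + 3)*(-87) = (12 + 3)*(-87) = 15*(-87) = -1305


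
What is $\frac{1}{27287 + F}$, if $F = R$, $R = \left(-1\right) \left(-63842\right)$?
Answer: $\frac{1}{91129} \approx 1.0973 \cdot 10^{-5}$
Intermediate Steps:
$R = 63842$
$F = 63842$
$\frac{1}{27287 + F} = \frac{1}{27287 + 63842} = \frac{1}{91129}$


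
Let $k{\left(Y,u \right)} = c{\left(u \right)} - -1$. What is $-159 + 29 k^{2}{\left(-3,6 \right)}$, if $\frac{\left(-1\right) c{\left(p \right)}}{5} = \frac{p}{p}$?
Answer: $305$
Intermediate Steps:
$c{\left(p \right)} = -5$ ($c{\left(p \right)} = - 5 \frac{p}{p} = \left(-5\right) 1 = -5$)
$k{\left(Y,u \right)} = -4$ ($k{\left(Y,u \right)} = -5 - -1 = -5 + 1 = -4$)
$-159 + 29 k^{2}{\left(-3,6 \right)} = -159 + 29 \left(-4\right)^{2} = -159 + 29 \cdot 16 = -159 + 464 = 305$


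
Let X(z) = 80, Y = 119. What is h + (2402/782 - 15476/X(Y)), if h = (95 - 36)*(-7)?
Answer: -4718419/7820 ≈ -603.38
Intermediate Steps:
h = -413 (h = 59*(-7) = -413)
h + (2402/782 - 15476/X(Y)) = -413 + (2402/782 - 15476/80) = -413 + (2402*(1/782) - 15476*1/80) = -413 + (1201/391 - 3869/20) = -413 - 1488759/7820 = -4718419/7820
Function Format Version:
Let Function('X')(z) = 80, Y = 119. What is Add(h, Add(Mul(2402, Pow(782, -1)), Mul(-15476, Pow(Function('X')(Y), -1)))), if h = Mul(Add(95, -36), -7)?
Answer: Rational(-4718419, 7820) ≈ -603.38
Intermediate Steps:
h = -413 (h = Mul(59, -7) = -413)
Add(h, Add(Mul(2402, Pow(782, -1)), Mul(-15476, Pow(Function('X')(Y), -1)))) = Add(-413, Add(Mul(2402, Pow(782, -1)), Mul(-15476, Pow(80, -1)))) = Add(-413, Add(Mul(2402, Rational(1, 782)), Mul(-15476, Rational(1, 80)))) = Add(-413, Add(Rational(1201, 391), Rational(-3869, 20))) = Add(-413, Rational(-1488759, 7820)) = Rational(-4718419, 7820)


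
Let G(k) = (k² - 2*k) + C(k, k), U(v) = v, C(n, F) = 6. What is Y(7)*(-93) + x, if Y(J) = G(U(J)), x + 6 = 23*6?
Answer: -3681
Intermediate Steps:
x = 132 (x = -6 + 23*6 = -6 + 138 = 132)
G(k) = 6 + k² - 2*k (G(k) = (k² - 2*k) + 6 = 6 + k² - 2*k)
Y(J) = 6 + J² - 2*J
Y(7)*(-93) + x = (6 + 7² - 2*7)*(-93) + 132 = (6 + 49 - 14)*(-93) + 132 = 41*(-93) + 132 = -3813 + 132 = -3681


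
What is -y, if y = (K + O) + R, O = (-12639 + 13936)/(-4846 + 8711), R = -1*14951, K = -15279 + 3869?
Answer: 101883968/3865 ≈ 26361.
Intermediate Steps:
K = -11410
R = -14951
O = 1297/3865 ≈ 0.33558
y = -101883968/3865 (y = (-11410 + 1297/3865) - 14951 = -44098353/3865 - 14951 = -101883968/3865 ≈ -26361.)
-y = -1*(-101883968/3865) = 101883968/3865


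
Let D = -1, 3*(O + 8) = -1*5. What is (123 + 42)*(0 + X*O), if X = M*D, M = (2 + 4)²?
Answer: 57420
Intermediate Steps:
O = -29/3 (O = -8 + (-1*5)/3 = -8 + (⅓)*(-5) = -8 - 5/3 = -29/3 ≈ -9.6667)
M = 36 (M = 6² = 36)
X = -36 (X = 36*(-1) = -36)
(123 + 42)*(0 + X*O) = (123 + 42)*(0 - 36*(-29/3)) = 165*(0 + 348) = 165*348 = 57420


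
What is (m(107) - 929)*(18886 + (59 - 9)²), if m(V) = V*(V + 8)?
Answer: 243287136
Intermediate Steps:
m(V) = V*(8 + V)
(m(107) - 929)*(18886 + (59 - 9)²) = (107*(8 + 107) - 929)*(18886 + (59 - 9)²) = (107*115 - 929)*(18886 + 50²) = (12305 - 929)*(18886 + 2500) = 11376*21386 = 243287136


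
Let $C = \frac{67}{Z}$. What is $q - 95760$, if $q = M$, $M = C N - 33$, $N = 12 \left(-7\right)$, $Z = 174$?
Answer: $- \frac{2778935}{29} \approx -95825.0$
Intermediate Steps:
$N = -84$
$C = \frac{67}{174} \approx 0.38506$
$M = - \frac{1895}{29}$ ($M = \frac{67}{174} \left(-84\right) - 33 = - \frac{938}{29} - 33 = - \frac{1895}{29} \approx -65.345$)
$q = - \frac{1895}{29} \approx -65.345$
$q - 95760 = - \frac{1895}{29} - 95760 = - \frac{2778935}{29}$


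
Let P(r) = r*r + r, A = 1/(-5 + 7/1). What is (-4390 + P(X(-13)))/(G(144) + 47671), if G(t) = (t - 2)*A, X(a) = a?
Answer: -29/327 ≈ -0.088685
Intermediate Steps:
A = 1/2 (A = 1/(-5 + 7*1) = 1/(-5 + 7) = 1/2 ≈ 0.50000)
P(r) = r + r**2 (P(r) = r**2 + r = r + r**2)
G(t) = -1 + t/2 (G(t) = (t - 2)*(1/2) = (-2 + t)*(1/2) = -1 + t/2)
(-4390 + P(X(-13)))/(G(144) + 47671) = (-4390 - 13*(1 - 13))/((-1 + (1/2)*144) + 47671) = (-4390 - 13*(-12))/((-1 + 72) + 47671) = (-4390 + 156)/(71 + 47671) = -4234/47742 = -4234*1/47742 = -29/327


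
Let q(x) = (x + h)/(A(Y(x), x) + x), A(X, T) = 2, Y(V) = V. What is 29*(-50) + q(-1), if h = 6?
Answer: -1445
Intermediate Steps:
q(x) = (6 + x)/(2 + x) (q(x) = (x + 6)/(2 + x) = (6 + x)/(2 + x))
29*(-50) + q(-1) = 29*(-50) + (6 - 1)/(2 - 1) = -1450 + 5/1 = -1450 + 1*5 = -1450 + 5 = -1445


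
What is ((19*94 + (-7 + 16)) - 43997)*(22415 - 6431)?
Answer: -674556768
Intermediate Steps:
((19*94 + (-7 + 16)) - 43997)*(22415 - 6431) = ((1786 + 9) - 43997)*15984 = (1795 - 43997)*15984 = -42202*15984 = -674556768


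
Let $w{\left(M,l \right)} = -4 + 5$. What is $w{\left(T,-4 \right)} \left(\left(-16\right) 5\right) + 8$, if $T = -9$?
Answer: $-72$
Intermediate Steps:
$w{\left(M,l \right)} = 1$
$w{\left(T,-4 \right)} \left(\left(-16\right) 5\right) + 8 = 1 \left(\left(-16\right) 5\right) + 8 = 1 \left(-80\right) + 8 = -80 + 8 = -72$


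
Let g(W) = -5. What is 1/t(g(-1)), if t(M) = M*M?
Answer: 1/25 ≈ 0.040000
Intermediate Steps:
t(M) = M²
1/t(g(-1)) = 1/((-5)²) = 1/25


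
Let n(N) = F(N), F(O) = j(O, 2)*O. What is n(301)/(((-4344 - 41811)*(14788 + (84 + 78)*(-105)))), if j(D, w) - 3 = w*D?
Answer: 3311/1864662 ≈ 0.0017757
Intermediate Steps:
j(D, w) = 3 + D*w (j(D, w) = 3 + w*D = 3 + D*w)
F(O) = O*(3 + 2*O) (F(O) = (3 + O*2)*O = (3 + 2*O)*O = O*(3 + 2*O))
n(N) = N*(3 + 2*N)
n(301)/(((-4344 - 41811)*(14788 + (84 + 78)*(-105)))) = (301*(3 + 2*301))/(((-4344 - 41811)*(14788 + (84 + 78)*(-105)))) = (301*(3 + 602))/((-46155*(14788 + 162*(-105)))) = (301*605)/((-46155*(14788 - 17010))) = 182105/((-46155*(-2222))) = 182105/102556410 = 182105*(1/102556410) = 3311/1864662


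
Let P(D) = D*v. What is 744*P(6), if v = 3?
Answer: 13392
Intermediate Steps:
P(D) = 3*D (P(D) = D*3 = 3*D)
744*P(6) = 744*(3*6) = 744*18 = 13392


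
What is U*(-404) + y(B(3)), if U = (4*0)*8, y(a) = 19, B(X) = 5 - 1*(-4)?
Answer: 19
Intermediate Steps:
B(X) = 9 (B(X) = 5 + 4 = 9)
U = 0 (U = 0*8 = 0)
U*(-404) + y(B(3)) = 0*(-404) + 19 = 0 + 19 = 19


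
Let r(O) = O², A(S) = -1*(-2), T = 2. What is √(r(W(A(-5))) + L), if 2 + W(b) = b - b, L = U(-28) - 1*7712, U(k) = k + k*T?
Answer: 4*I*√487 ≈ 88.272*I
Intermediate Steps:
A(S) = 2
U(k) = 3*k (U(k) = k + k*2 = k + 2*k = 3*k)
L = -7796 (L = 3*(-28) - 1*7712 = -84 - 7712 = -7796)
W(b) = -2 (W(b) = -2 + (b - b) = -2 + 0 = -2)
√(r(W(A(-5))) + L) = √((-2)² - 7796) = √(4 - 7796) = √(-7792) = 4*I*√487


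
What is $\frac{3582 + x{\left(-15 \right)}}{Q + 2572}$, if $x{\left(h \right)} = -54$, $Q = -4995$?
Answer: $- \frac{3528}{2423} \approx -1.456$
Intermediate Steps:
$\frac{3582 + x{\left(-15 \right)}}{Q + 2572} = \frac{3582 - 54}{-4995 + 2572} = \frac{3528}{-2423} = 3528 \left(- \frac{1}{2423}\right) = - \frac{3528}{2423}$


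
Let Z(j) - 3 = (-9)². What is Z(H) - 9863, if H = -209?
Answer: -9779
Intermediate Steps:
Z(j) = 84 (Z(j) = 3 + (-9)² = 3 + 81 = 84)
Z(H) - 9863 = 84 - 9863 = -9779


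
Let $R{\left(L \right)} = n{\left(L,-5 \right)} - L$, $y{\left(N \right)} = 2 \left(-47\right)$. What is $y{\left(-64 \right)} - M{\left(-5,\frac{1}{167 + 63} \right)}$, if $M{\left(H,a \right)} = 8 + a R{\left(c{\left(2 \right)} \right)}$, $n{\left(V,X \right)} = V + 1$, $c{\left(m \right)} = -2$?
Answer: $- \frac{23461}{230} \approx -102.0$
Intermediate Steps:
$n{\left(V,X \right)} = 1 + V$
$y{\left(N \right)} = -94$
$R{\left(L \right)} = 1$ ($R{\left(L \right)} = \left(1 + L\right) - L = 1$)
$M{\left(H,a \right)} = 8 + a$ ($M{\left(H,a \right)} = 8 + a 1 = 8 + a$)
$y{\left(-64 \right)} - M{\left(-5,\frac{1}{167 + 63} \right)} = -94 - \left(8 + \frac{1}{167 + 63}\right) = -94 - \left(8 + \frac{1}{230}\right) = -94 - \frac{1841}{230} = - \frac{23461}{230}$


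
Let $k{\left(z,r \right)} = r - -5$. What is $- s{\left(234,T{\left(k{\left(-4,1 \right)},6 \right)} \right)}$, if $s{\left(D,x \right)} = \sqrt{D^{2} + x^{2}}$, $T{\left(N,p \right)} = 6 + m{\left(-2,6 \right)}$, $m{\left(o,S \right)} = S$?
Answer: $- 30 \sqrt{61} \approx -234.31$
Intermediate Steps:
$k{\left(z,r \right)} = 5 + r$ ($k{\left(z,r \right)} = r + 5 = 5 + r$)
$T{\left(N,p \right)} = 12$ ($T{\left(N,p \right)} = 6 + 6 = 12$)
$- s{\left(234,T{\left(k{\left(-4,1 \right)},6 \right)} \right)} = - \sqrt{234^{2} + 12^{2}} = - \sqrt{54756 + 144} = - \sqrt{54900} = - 30 \sqrt{61}$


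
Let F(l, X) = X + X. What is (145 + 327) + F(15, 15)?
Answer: 502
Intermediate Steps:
F(l, X) = 2*X
(145 + 327) + F(15, 15) = (145 + 327) + 2*15 = 472 + 30 = 502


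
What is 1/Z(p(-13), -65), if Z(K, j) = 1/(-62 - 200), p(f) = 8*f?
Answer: -262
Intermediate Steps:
Z(K, j) = -1/262 (Z(K, j) = 1/(-262) = -1/262)
1/Z(p(-13), -65) = 1/(-1/262) = -262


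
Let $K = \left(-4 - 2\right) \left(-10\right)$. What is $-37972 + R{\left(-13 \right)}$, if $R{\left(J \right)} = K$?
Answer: $-37912$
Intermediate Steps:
$K = 60$ ($K = \left(-4 - 2\right) \left(-10\right) = \left(-6\right) \left(-10\right) = 60$)
$R{\left(J \right)} = 60$
$-37972 + R{\left(-13 \right)} = -37972 + 60 = -37912$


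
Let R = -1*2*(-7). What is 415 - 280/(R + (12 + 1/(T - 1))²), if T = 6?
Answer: 1682465/4071 ≈ 413.28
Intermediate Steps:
R = 14 (R = -2*(-7) = 14)
415 - 280/(R + (12 + 1/(T - 1))²) = 415 - 280/(14 + (12 + 1/(6 - 1))²) = 415 - 280/(14 + (12 + 1/5)²) = 415 - 280/(14 + (12 + ⅕)²) = 415 - 280/(14 + (61/5)²) = 415 - 280/(14 + 3721/25) = 415 - 280/(4071/25) = 415 + (25/4071)*(-280) = 415 - 7000/4071 = 1682465/4071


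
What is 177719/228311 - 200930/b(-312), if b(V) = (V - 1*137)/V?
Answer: -14312773323929/102511639 ≈ -1.3962e+5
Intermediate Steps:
b(V) = (-137 + V)/V (b(V) = (V - 137)/V = (-137 + V)/V)
177719/228311 - 200930/b(-312) = 177719/228311 - 200930*(-312/(-137 - 312)) = 177719*(1/228311) - 200930/((-1/312*(-449))) = 177719/228311 - 200930/449/312 = 177719/228311 - 200930*312/449 = 177719/228311 - 62690160/449 = -14312773323929/102511639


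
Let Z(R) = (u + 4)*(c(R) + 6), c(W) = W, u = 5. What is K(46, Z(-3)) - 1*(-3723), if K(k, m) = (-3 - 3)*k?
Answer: 3447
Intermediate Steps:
Z(R) = 54 + 9*R (Z(R) = (5 + 4)*(R + 6) = 9*(6 + R) = 54 + 9*R)
K(k, m) = -6*k
K(46, Z(-3)) - 1*(-3723) = -6*46 - 1*(-3723) = -276 + 3723 = 3447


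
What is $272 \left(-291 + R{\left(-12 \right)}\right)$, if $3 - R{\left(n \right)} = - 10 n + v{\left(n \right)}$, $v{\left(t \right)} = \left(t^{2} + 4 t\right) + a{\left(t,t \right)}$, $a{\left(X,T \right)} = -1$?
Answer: $-136816$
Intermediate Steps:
$v{\left(t \right)} = -1 + t^{2} + 4 t$ ($v{\left(t \right)} = \left(t^{2} + 4 t\right) - 1 = -1 + t^{2} + 4 t$)
$R{\left(n \right)} = 4 - n^{2} + 6 n$ ($R{\left(n \right)} = 3 - \left(- 10 n + \left(-1 + n^{2} + 4 n\right)\right) = 3 - \left(-1 + n^{2} - 6 n\right) = 3 + \left(1 - n^{2} + 6 n\right) = 4 - n^{2} + 6 n$)
$272 \left(-291 + R{\left(-12 \right)}\right) = 272 \left(-291 + \left(4 - \left(-12\right)^{2} + 6 \left(-12\right)\right)\right) = 272 \left(-291 - 212\right) = 272 \left(-503\right) = -136816$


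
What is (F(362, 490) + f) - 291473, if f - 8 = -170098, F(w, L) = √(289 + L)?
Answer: -461563 + √779 ≈ -4.6154e+5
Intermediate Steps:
f = -170090 (f = 8 - 170098 = -170090)
(F(362, 490) + f) - 291473 = (√(289 + 490) - 170090) - 291473 = (√779 - 170090) - 291473 = (-170090 + √779) - 291473 = -461563 + √779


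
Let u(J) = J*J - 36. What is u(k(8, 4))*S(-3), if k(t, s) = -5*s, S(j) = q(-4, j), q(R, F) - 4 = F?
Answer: 364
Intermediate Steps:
q(R, F) = 4 + F
S(j) = 4 + j
u(J) = -36 + J² (u(J) = J² - 36 = -36 + J²)
u(k(8, 4))*S(-3) = (-36 + (-5*4)²)*(4 - 3) = (-36 + (-20)²)*1 = (-36 + 400)*1 = 364*1 = 364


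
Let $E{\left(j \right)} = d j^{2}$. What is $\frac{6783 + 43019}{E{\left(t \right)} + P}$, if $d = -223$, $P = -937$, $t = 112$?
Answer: $- \frac{49802}{2798249} \approx -0.017798$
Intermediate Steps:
$E{\left(j \right)} = - 223 j^{2}$
$\frac{6783 + 43019}{E{\left(t \right)} + P} = \frac{6783 + 43019}{- 223 \cdot 112^{2} - 937} = \frac{49802}{\left(-223\right) 12544 - 937} = \frac{49802}{-2797312 - 937} = \frac{49802}{-2798249} = 49802 \left(- \frac{1}{2798249}\right) = - \frac{49802}{2798249}$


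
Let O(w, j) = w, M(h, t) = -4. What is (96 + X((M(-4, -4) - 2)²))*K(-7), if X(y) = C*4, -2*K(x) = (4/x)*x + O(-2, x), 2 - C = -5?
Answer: -124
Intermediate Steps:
C = 7 (C = 2 - 1*(-5) = 2 + 5 = 7)
K(x) = -1 (K(x) = -((4/x)*x - 2)/2 = -(4 - 2)/2 = -½*2 = -1)
X(y) = 28 (X(y) = 7*4 = 28)
(96 + X((M(-4, -4) - 2)²))*K(-7) = (96 + 28)*(-1) = 124*(-1) = -124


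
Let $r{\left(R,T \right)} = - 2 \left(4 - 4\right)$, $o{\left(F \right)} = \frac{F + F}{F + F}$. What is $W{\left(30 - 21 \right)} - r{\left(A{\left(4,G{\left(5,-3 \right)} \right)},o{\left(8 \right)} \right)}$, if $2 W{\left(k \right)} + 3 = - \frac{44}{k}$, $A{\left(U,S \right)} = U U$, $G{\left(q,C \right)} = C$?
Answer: $- \frac{71}{18} \approx -3.9444$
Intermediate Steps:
$o{\left(F \right)} = 1$ ($o{\left(F \right)} = \frac{2 F}{2 F} = 2 F \frac{1}{2 F} = 1$)
$A{\left(U,S \right)} = U^{2}$
$W{\left(k \right)} = - \frac{3}{2} - \frac{22}{k}$ ($W{\left(k \right)} = - \frac{3}{2} + \frac{\left(-44\right) \frac{1}{k}}{2} = - \frac{3}{2} - \frac{22}{k}$)
$r{\left(R,T \right)} = 0$ ($r{\left(R,T \right)} = \left(-2\right) 0 = 0$)
$W{\left(30 - 21 \right)} - r{\left(A{\left(4,G{\left(5,-3 \right)} \right)},o{\left(8 \right)} \right)} = \left(- \frac{3}{2} - \frac{22}{30 - 21}\right) - 0 = \left(- \frac{3}{2} - \frac{22}{30 - 21}\right) + 0 = \left(- \frac{3}{2} - \frac{22}{9}\right) + 0 = - \frac{71}{18} + 0 = - \frac{71}{18}$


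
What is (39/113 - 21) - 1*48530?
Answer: -5486224/113 ≈ -48551.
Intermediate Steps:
(39/113 - 21) - 1*48530 = ((1/113)*39 - 21) - 48530 = (39/113 - 21) - 48530 = -2334/113 - 48530 = -5486224/113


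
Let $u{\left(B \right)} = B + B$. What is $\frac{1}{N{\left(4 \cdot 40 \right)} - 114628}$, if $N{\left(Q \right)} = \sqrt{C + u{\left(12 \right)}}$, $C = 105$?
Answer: $- \frac{114628}{13139578255} - \frac{\sqrt{129}}{13139578255} \approx -8.7247 \cdot 10^{-6}$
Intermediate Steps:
$u{\left(B \right)} = 2 B$
$N{\left(Q \right)} = \sqrt{129}$ ($N{\left(Q \right)} = \sqrt{105 + 2 \cdot 12} = \sqrt{105 + 24} = \sqrt{129}$)
$\frac{1}{N{\left(4 \cdot 40 \right)} - 114628} = \frac{1}{\sqrt{129} - 114628} = \frac{1}{-114628 + \sqrt{129}}$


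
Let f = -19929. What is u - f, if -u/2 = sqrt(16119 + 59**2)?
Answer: 19649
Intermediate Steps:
u = -280 (u = -2*sqrt(16119 + 59**2) = -2*sqrt(16119 + 3481) = -2*sqrt(19600) = -2*140 = -280)
u - f = -280 - 1*(-19929) = -280 + 19929 = 19649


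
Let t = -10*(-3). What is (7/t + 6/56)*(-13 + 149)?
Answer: 4862/105 ≈ 46.305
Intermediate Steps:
t = 30
(7/t + 6/56)*(-13 + 149) = (7/30 + 6/56)*(-13 + 149) = (7*(1/30) + 6*(1/56))*136 = (7/30 + 3/28)*136 = (143/420)*136 = 4862/105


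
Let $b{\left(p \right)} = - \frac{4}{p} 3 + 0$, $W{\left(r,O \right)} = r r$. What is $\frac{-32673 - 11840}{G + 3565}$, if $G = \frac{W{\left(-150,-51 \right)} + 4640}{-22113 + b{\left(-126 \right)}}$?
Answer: $- \frac{20670546323}{1654912675} \approx -12.49$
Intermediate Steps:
$W{\left(r,O \right)} = r^{2}$
$b{\left(p \right)} = - \frac{12}{p}$ ($b{\left(p \right)} = - \frac{12}{p} + 0 = - \frac{12}{p}$)
$G = - \frac{569940}{464371}$ ($G = \frac{\left(-150\right)^{2} + 4640}{-22113 - \frac{12}{-126}} = \frac{22500 + 4640}{-22113 - - \frac{2}{21}} = \frac{27140}{-22113 + \frac{2}{21}} = \frac{27140}{- \frac{464371}{21}} = 27140 \left(- \frac{21}{464371}\right) = - \frac{569940}{464371} \approx -1.2273$)
$\frac{-32673 - 11840}{G + 3565} = \frac{-32673 - 11840}{- \frac{569940}{464371} + 3565} = - \frac{44513}{\frac{1654912675}{464371}} = \left(-44513\right) \frac{464371}{1654912675} = - \frac{20670546323}{1654912675}$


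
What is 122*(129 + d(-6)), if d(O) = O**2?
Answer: 20130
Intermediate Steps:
122*(129 + d(-6)) = 122*(129 + (-6)**2) = 122*(129 + 36) = 122*165 = 20130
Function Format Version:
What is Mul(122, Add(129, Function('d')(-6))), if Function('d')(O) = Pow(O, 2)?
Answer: 20130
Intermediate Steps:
Mul(122, Add(129, Function('d')(-6))) = Mul(122, Add(129, Pow(-6, 2))) = Mul(122, Add(129, 36)) = Mul(122, 165) = 20130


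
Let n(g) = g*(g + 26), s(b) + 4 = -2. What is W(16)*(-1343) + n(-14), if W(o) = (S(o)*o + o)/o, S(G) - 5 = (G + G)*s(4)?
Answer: 249630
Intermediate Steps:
s(b) = -6 (s(b) = -4 - 2 = -6)
S(G) = 5 - 12*G (S(G) = 5 + (G + G)*(-6) = 5 + (2*G)*(-6) = 5 - 12*G)
n(g) = g*(26 + g)
W(o) = (o + o*(5 - 12*o))/o (W(o) = ((5 - 12*o)*o + o)/o = (o*(5 - 12*o) + o)/o = (o + o*(5 - 12*o))/o)
W(16)*(-1343) + n(-14) = (6 - 12*16)*(-1343) - 14*(26 - 14) = (6 - 192)*(-1343) - 14*12 = -186*(-1343) - 168 = 249798 - 168 = 249630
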